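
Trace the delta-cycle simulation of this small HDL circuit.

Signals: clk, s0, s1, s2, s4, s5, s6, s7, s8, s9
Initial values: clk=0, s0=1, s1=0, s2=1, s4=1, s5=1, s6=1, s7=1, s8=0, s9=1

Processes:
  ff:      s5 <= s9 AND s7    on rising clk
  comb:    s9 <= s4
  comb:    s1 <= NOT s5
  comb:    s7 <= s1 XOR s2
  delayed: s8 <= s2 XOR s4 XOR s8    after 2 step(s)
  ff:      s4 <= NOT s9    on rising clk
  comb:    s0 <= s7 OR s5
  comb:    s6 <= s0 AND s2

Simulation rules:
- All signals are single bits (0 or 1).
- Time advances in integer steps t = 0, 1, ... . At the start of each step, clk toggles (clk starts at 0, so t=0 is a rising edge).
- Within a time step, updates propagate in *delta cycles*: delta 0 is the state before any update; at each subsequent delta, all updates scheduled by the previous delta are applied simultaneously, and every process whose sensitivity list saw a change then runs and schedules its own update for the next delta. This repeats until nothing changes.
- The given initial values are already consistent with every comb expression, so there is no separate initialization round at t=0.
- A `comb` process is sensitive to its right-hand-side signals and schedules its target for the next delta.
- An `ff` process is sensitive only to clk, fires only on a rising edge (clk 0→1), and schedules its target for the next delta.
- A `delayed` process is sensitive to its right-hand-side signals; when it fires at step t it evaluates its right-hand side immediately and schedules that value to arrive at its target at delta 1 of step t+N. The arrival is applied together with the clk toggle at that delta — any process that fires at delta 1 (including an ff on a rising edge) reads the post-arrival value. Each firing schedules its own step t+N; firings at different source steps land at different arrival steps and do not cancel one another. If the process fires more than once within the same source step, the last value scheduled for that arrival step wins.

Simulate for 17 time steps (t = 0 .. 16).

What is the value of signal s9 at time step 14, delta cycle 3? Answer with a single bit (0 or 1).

t=0 Δ0: s9=1 s7=1 s2=1 s0=1 s4=1 clk=0 s5=1 s6=1 s8=0 s1=0
  Δ1: clk:0→1
  Δ2: s4:1→0
  Δ3: s9:1→0
  (3Δ to stable)
t=1 Δ0: s9=0 s7=1 s2=1 s0=1 s4=0 clk=1 s5=1 s6=1 s8=0 s1=0
  Δ1: clk:1→0
  (1Δ to stable)
t=2 Δ0: s9=0 s7=1 s2=1 s0=1 s4=0 clk=0 s5=1 s6=1 s8=0 s1=0
  Δ1: clk:0→1, s8:0→1
  Δ2: s4:0→1, s5:1→0
  Δ3: s9:0→1, s1:0→1
  Δ4: s7:1→0
  Δ5: s0:1→0
  Δ6: s6:1→0
  (6Δ to stable)
t=3 Δ0: s9=1 s7=0 s2=1 s0=0 s4=1 clk=1 s5=0 s6=0 s8=1 s1=1
  Δ1: clk:1→0
  (1Δ to stable)
t=4 Δ0: s9=1 s7=0 s2=1 s0=0 s4=1 clk=0 s5=0 s6=0 s8=1 s1=1
  Δ1: clk:0→1
  Δ2: s4:1→0
  Δ3: s9:1→0
  (3Δ to stable)
t=5 Δ0: s9=0 s7=0 s2=1 s0=0 s4=0 clk=1 s5=0 s6=0 s8=1 s1=1
  Δ1: clk:1→0
  (1Δ to stable)
t=6 Δ0: s9=0 s7=0 s2=1 s0=0 s4=0 clk=0 s5=0 s6=0 s8=1 s1=1
  Δ1: clk:0→1, s8:1→0
  Δ2: s4:0→1
  Δ3: s9:0→1
  (3Δ to stable)
t=7 Δ0: s9=1 s7=0 s2=1 s0=0 s4=1 clk=1 s5=0 s6=0 s8=0 s1=1
  Δ1: clk:1→0
  (1Δ to stable)
t=8 Δ0: s9=1 s7=0 s2=1 s0=0 s4=1 clk=0 s5=0 s6=0 s8=0 s1=1
  Δ1: clk:0→1
  Δ2: s4:1→0
  Δ3: s9:1→0
  (3Δ to stable)
t=9 Δ0: s9=0 s7=0 s2=1 s0=0 s4=0 clk=1 s5=0 s6=0 s8=0 s1=1
  Δ1: clk:1→0
  (1Δ to stable)
t=10 Δ0: s9=0 s7=0 s2=1 s0=0 s4=0 clk=0 s5=0 s6=0 s8=0 s1=1
  Δ1: clk:0→1, s8:0→1
  Δ2: s4:0→1
  Δ3: s9:0→1
  (3Δ to stable)
t=11 Δ0: s9=1 s7=0 s2=1 s0=0 s4=1 clk=1 s5=0 s6=0 s8=1 s1=1
  Δ1: clk:1→0
  (1Δ to stable)
t=12 Δ0: s9=1 s7=0 s2=1 s0=0 s4=1 clk=0 s5=0 s6=0 s8=1 s1=1
  Δ1: clk:0→1
  Δ2: s4:1→0
  Δ3: s9:1→0
  (3Δ to stable)
t=13 Δ0: s9=0 s7=0 s2=1 s0=0 s4=0 clk=1 s5=0 s6=0 s8=1 s1=1
  Δ1: clk:1→0
  (1Δ to stable)
t=14 Δ0: s9=0 s7=0 s2=1 s0=0 s4=0 clk=0 s5=0 s6=0 s8=1 s1=1
  Δ1: clk:0→1, s8:1→0
  Δ2: s4:0→1
  Δ3: s9:0→1
  (3Δ to stable)
t=15 Δ0: s9=1 s7=0 s2=1 s0=0 s4=1 clk=1 s5=0 s6=0 s8=0 s1=1
  Δ1: clk:1→0
  (1Δ to stable)
t=16 Δ0: s9=1 s7=0 s2=1 s0=0 s4=1 clk=0 s5=0 s6=0 s8=0 s1=1
  Δ1: clk:0→1
  Δ2: s4:1→0
  Δ3: s9:1→0
  (3Δ to stable)

1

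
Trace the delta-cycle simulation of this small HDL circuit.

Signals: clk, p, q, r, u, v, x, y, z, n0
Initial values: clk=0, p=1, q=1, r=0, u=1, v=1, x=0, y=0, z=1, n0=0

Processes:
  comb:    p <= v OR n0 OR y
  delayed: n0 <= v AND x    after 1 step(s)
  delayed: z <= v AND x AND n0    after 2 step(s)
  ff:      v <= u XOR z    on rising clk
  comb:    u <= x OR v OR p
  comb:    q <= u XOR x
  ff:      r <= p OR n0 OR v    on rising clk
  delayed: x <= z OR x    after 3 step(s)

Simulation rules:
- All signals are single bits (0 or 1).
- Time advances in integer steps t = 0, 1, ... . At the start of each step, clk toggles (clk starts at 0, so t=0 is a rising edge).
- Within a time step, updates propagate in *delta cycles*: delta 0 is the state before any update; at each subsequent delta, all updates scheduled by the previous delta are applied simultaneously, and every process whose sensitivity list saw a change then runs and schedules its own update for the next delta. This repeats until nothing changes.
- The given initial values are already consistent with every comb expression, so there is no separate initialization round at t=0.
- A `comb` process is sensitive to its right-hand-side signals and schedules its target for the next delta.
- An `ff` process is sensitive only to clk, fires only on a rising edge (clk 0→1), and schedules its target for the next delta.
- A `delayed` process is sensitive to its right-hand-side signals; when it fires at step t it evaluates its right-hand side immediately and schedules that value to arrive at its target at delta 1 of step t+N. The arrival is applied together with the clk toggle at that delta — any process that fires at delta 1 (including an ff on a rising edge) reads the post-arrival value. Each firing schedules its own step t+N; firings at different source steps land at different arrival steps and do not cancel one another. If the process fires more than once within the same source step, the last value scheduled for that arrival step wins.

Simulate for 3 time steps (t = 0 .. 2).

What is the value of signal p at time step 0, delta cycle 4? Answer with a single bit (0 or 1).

[bits: r,z,p,clk,v,n0,u,x,y,q]
t=0: Δ0=0110101001 Δ1=0111101001 Δ2=1111001001 Δ3=1101001001 Δ4=1101000001 Δ5=1101000000 | 5Δ
t=1: Δ0=1101000000 Δ1=1100000000 | 1Δ
t=2: Δ0=1100000000 Δ1=1001000000 Δ2=0001000000 | 2Δ

0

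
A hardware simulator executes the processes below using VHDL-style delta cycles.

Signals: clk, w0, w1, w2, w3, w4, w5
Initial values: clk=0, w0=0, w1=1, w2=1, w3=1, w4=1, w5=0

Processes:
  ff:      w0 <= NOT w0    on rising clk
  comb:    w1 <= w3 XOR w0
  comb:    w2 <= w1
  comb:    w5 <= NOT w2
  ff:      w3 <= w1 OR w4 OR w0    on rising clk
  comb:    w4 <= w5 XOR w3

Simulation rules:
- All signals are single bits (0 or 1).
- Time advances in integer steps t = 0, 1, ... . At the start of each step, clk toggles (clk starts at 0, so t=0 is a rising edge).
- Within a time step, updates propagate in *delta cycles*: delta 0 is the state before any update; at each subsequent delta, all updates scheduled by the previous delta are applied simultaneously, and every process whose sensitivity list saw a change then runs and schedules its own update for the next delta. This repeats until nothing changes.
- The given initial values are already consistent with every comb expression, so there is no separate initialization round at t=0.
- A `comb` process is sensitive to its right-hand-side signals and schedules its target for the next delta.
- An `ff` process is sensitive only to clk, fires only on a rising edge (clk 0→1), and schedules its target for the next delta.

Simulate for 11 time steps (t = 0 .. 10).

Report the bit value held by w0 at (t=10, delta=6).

t0.Δ0 clk=0 w3=1 w5=0 w0=0 w1=1 w2=1 w4=1
t0.Δ1 clk=1 w3=1 w5=0 w0=0 w1=1 w2=1 w4=1
t0.Δ2 clk=1 w3=1 w5=0 w0=1 w1=1 w2=1 w4=1
t0.Δ3 clk=1 w3=1 w5=0 w0=1 w1=0 w2=1 w4=1
t0.Δ4 clk=1 w3=1 w5=0 w0=1 w1=0 w2=0 w4=1
t0.Δ5 clk=1 w3=1 w5=1 w0=1 w1=0 w2=0 w4=1
t0.Δ6 clk=1 w3=1 w5=1 w0=1 w1=0 w2=0 w4=0
t1.Δ0 clk=1 w3=1 w5=1 w0=1 w1=0 w2=0 w4=0
t1.Δ1 clk=0 w3=1 w5=1 w0=1 w1=0 w2=0 w4=0
t2.Δ0 clk=0 w3=1 w5=1 w0=1 w1=0 w2=0 w4=0
t2.Δ1 clk=1 w3=1 w5=1 w0=1 w1=0 w2=0 w4=0
t2.Δ2 clk=1 w3=1 w5=1 w0=0 w1=0 w2=0 w4=0
t2.Δ3 clk=1 w3=1 w5=1 w0=0 w1=1 w2=0 w4=0
t2.Δ4 clk=1 w3=1 w5=1 w0=0 w1=1 w2=1 w4=0
t2.Δ5 clk=1 w3=1 w5=0 w0=0 w1=1 w2=1 w4=0
t2.Δ6 clk=1 w3=1 w5=0 w0=0 w1=1 w2=1 w4=1
t3.Δ0 clk=1 w3=1 w5=0 w0=0 w1=1 w2=1 w4=1
t3.Δ1 clk=0 w3=1 w5=0 w0=0 w1=1 w2=1 w4=1
t4.Δ0 clk=0 w3=1 w5=0 w0=0 w1=1 w2=1 w4=1
t4.Δ1 clk=1 w3=1 w5=0 w0=0 w1=1 w2=1 w4=1
t4.Δ2 clk=1 w3=1 w5=0 w0=1 w1=1 w2=1 w4=1
t4.Δ3 clk=1 w3=1 w5=0 w0=1 w1=0 w2=1 w4=1
t4.Δ4 clk=1 w3=1 w5=0 w0=1 w1=0 w2=0 w4=1
t4.Δ5 clk=1 w3=1 w5=1 w0=1 w1=0 w2=0 w4=1
t4.Δ6 clk=1 w3=1 w5=1 w0=1 w1=0 w2=0 w4=0
t5.Δ0 clk=1 w3=1 w5=1 w0=1 w1=0 w2=0 w4=0
t5.Δ1 clk=0 w3=1 w5=1 w0=1 w1=0 w2=0 w4=0
t6.Δ0 clk=0 w3=1 w5=1 w0=1 w1=0 w2=0 w4=0
t6.Δ1 clk=1 w3=1 w5=1 w0=1 w1=0 w2=0 w4=0
t6.Δ2 clk=1 w3=1 w5=1 w0=0 w1=0 w2=0 w4=0
t6.Δ3 clk=1 w3=1 w5=1 w0=0 w1=1 w2=0 w4=0
t6.Δ4 clk=1 w3=1 w5=1 w0=0 w1=1 w2=1 w4=0
t6.Δ5 clk=1 w3=1 w5=0 w0=0 w1=1 w2=1 w4=0
t6.Δ6 clk=1 w3=1 w5=0 w0=0 w1=1 w2=1 w4=1
t7.Δ0 clk=1 w3=1 w5=0 w0=0 w1=1 w2=1 w4=1
t7.Δ1 clk=0 w3=1 w5=0 w0=0 w1=1 w2=1 w4=1
t8.Δ0 clk=0 w3=1 w5=0 w0=0 w1=1 w2=1 w4=1
t8.Δ1 clk=1 w3=1 w5=0 w0=0 w1=1 w2=1 w4=1
t8.Δ2 clk=1 w3=1 w5=0 w0=1 w1=1 w2=1 w4=1
t8.Δ3 clk=1 w3=1 w5=0 w0=1 w1=0 w2=1 w4=1
t8.Δ4 clk=1 w3=1 w5=0 w0=1 w1=0 w2=0 w4=1
t8.Δ5 clk=1 w3=1 w5=1 w0=1 w1=0 w2=0 w4=1
t8.Δ6 clk=1 w3=1 w5=1 w0=1 w1=0 w2=0 w4=0
t9.Δ0 clk=1 w3=1 w5=1 w0=1 w1=0 w2=0 w4=0
t9.Δ1 clk=0 w3=1 w5=1 w0=1 w1=0 w2=0 w4=0
t10.Δ0 clk=0 w3=1 w5=1 w0=1 w1=0 w2=0 w4=0
t10.Δ1 clk=1 w3=1 w5=1 w0=1 w1=0 w2=0 w4=0
t10.Δ2 clk=1 w3=1 w5=1 w0=0 w1=0 w2=0 w4=0
t10.Δ3 clk=1 w3=1 w5=1 w0=0 w1=1 w2=0 w4=0
t10.Δ4 clk=1 w3=1 w5=1 w0=0 w1=1 w2=1 w4=0
t10.Δ5 clk=1 w3=1 w5=0 w0=0 w1=1 w2=1 w4=0
t10.Δ6 clk=1 w3=1 w5=0 w0=0 w1=1 w2=1 w4=1

0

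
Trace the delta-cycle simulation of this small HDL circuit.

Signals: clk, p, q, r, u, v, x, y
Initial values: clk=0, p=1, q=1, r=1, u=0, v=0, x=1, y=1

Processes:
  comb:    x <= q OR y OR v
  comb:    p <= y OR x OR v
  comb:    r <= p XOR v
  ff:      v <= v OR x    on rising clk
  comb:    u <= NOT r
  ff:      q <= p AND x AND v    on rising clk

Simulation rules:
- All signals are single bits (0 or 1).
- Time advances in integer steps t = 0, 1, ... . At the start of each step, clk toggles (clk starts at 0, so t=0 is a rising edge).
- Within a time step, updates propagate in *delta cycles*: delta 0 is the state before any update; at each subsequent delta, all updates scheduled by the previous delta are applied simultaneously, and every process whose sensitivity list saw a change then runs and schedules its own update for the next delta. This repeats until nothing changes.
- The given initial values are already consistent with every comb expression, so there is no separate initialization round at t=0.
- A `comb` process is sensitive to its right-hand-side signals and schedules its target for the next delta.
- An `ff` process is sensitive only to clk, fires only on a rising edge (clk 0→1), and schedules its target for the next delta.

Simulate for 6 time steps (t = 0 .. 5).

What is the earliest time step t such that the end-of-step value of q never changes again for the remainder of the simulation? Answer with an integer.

t0.Δ0 u=0 x=1 v=0 q=1 r=1 clk=0 y=1 p=1
t0.Δ1 u=0 x=1 v=0 q=1 r=1 clk=1 y=1 p=1
t0.Δ2 u=0 x=1 v=1 q=0 r=1 clk=1 y=1 p=1
t0.Δ3 u=0 x=1 v=1 q=0 r=0 clk=1 y=1 p=1
t0.Δ4 u=1 x=1 v=1 q=0 r=0 clk=1 y=1 p=1
t1.Δ0 u=1 x=1 v=1 q=0 r=0 clk=1 y=1 p=1
t1.Δ1 u=1 x=1 v=1 q=0 r=0 clk=0 y=1 p=1
t2.Δ0 u=1 x=1 v=1 q=0 r=0 clk=0 y=1 p=1
t2.Δ1 u=1 x=1 v=1 q=0 r=0 clk=1 y=1 p=1
t2.Δ2 u=1 x=1 v=1 q=1 r=0 clk=1 y=1 p=1
t3.Δ0 u=1 x=1 v=1 q=1 r=0 clk=1 y=1 p=1
t3.Δ1 u=1 x=1 v=1 q=1 r=0 clk=0 y=1 p=1
t4.Δ0 u=1 x=1 v=1 q=1 r=0 clk=0 y=1 p=1
t4.Δ1 u=1 x=1 v=1 q=1 r=0 clk=1 y=1 p=1
t5.Δ0 u=1 x=1 v=1 q=1 r=0 clk=1 y=1 p=1
t5.Δ1 u=1 x=1 v=1 q=1 r=0 clk=0 y=1 p=1

2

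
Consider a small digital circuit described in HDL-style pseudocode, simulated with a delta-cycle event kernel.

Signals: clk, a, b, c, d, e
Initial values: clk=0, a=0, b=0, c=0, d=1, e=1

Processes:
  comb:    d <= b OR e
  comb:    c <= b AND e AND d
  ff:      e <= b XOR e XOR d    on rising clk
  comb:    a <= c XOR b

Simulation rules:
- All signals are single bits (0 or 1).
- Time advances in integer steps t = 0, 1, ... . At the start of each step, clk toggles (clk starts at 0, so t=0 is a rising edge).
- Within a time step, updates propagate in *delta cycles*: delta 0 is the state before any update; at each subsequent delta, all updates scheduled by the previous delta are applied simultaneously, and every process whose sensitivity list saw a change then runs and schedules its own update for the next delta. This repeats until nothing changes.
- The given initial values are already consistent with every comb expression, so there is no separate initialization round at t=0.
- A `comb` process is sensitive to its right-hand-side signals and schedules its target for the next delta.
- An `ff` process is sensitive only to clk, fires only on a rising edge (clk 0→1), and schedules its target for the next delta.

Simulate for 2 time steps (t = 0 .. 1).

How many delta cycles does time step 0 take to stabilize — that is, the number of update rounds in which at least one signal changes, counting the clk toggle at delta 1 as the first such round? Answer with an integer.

t0.Δ0 e=1 c=0 clk=0 d=1 a=0 b=0
t0.Δ1 e=1 c=0 clk=1 d=1 a=0 b=0
t0.Δ2 e=0 c=0 clk=1 d=1 a=0 b=0
t0.Δ3 e=0 c=0 clk=1 d=0 a=0 b=0
t1.Δ0 e=0 c=0 clk=1 d=0 a=0 b=0
t1.Δ1 e=0 c=0 clk=0 d=0 a=0 b=0

3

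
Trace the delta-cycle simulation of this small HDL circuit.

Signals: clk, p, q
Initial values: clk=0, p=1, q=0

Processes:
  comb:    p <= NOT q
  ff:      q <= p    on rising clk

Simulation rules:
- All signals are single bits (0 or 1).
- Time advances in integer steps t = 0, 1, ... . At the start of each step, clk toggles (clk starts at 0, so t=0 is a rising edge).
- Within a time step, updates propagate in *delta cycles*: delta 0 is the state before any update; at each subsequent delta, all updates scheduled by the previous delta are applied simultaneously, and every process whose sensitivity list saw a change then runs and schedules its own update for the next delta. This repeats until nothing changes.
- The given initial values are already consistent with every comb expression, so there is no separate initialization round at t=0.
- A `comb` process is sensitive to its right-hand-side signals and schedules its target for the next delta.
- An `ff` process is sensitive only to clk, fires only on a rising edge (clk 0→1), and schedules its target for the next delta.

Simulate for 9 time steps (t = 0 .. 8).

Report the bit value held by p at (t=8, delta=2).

t0.Δ0 q=0 p=1 clk=0
t0.Δ1 q=0 p=1 clk=1
t0.Δ2 q=1 p=1 clk=1
t0.Δ3 q=1 p=0 clk=1
t1.Δ0 q=1 p=0 clk=1
t1.Δ1 q=1 p=0 clk=0
t2.Δ0 q=1 p=0 clk=0
t2.Δ1 q=1 p=0 clk=1
t2.Δ2 q=0 p=0 clk=1
t2.Δ3 q=0 p=1 clk=1
t3.Δ0 q=0 p=1 clk=1
t3.Δ1 q=0 p=1 clk=0
t4.Δ0 q=0 p=1 clk=0
t4.Δ1 q=0 p=1 clk=1
t4.Δ2 q=1 p=1 clk=1
t4.Δ3 q=1 p=0 clk=1
t5.Δ0 q=1 p=0 clk=1
t5.Δ1 q=1 p=0 clk=0
t6.Δ0 q=1 p=0 clk=0
t6.Δ1 q=1 p=0 clk=1
t6.Δ2 q=0 p=0 clk=1
t6.Δ3 q=0 p=1 clk=1
t7.Δ0 q=0 p=1 clk=1
t7.Δ1 q=0 p=1 clk=0
t8.Δ0 q=0 p=1 clk=0
t8.Δ1 q=0 p=1 clk=1
t8.Δ2 q=1 p=1 clk=1
t8.Δ3 q=1 p=0 clk=1

1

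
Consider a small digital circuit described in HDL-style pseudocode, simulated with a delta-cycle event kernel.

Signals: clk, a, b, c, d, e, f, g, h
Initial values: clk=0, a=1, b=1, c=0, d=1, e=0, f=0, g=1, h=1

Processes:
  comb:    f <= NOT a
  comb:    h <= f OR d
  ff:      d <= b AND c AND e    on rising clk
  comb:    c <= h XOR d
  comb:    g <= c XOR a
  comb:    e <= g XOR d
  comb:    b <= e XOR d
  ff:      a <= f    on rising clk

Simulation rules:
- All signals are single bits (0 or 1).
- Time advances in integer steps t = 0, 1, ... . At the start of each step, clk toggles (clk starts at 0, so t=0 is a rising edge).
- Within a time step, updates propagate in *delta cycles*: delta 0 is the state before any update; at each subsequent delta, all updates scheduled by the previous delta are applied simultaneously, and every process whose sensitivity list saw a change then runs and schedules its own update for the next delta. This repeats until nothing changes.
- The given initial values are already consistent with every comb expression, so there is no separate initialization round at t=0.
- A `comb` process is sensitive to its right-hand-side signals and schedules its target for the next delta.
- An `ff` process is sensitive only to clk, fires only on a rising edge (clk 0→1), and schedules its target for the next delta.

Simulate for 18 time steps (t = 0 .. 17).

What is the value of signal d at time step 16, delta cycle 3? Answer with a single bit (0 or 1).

0

[bits: f,e,clk,a,g,b,h,d,c]
t=0: Δ0=000111110 Δ1=001111110 Δ2=001011100 Δ3=111000001 Δ4=101011100 Δ5=111000101 Δ6=101011101 Δ7=111010101 Δ8=111011101 | 8Δ
t=1: Δ0=111011101 Δ1=110011101 | 1Δ
t=2: Δ0=110011101 Δ1=111011101 Δ2=111111111 Δ3=001100110 Δ4=011111110 Δ5=001110110 Δ6=001111110 | 6Δ
t=3: Δ0=001111110 Δ1=000111110 | 1Δ
t=4: Δ0=000111110 Δ1=001111110 Δ2=001011100 Δ3=111000001 Δ4=101011100 Δ5=111000101 Δ6=101011101 Δ7=111010101 Δ8=111011101 | 8Δ
t=5: Δ0=111011101 Δ1=110011101 | 1Δ
t=6: Δ0=110011101 Δ1=111011101 Δ2=111111111 Δ3=001100110 Δ4=011111110 Δ5=001110110 Δ6=001111110 | 6Δ
t=7: Δ0=001111110 Δ1=000111110 | 1Δ
t=8: Δ0=000111110 Δ1=001111110 Δ2=001011100 Δ3=111000001 Δ4=101011100 Δ5=111000101 Δ6=101011101 Δ7=111010101 Δ8=111011101 | 8Δ
t=9: Δ0=111011101 Δ1=110011101 | 1Δ
t=10: Δ0=110011101 Δ1=111011101 Δ2=111111111 Δ3=001100110 Δ4=011111110 Δ5=001110110 Δ6=001111110 | 6Δ
t=11: Δ0=001111110 Δ1=000111110 | 1Δ
t=12: Δ0=000111110 Δ1=001111110 Δ2=001011100 Δ3=111000001 Δ4=101011100 Δ5=111000101 Δ6=101011101 Δ7=111010101 Δ8=111011101 | 8Δ
t=13: Δ0=111011101 Δ1=110011101 | 1Δ
t=14: Δ0=110011101 Δ1=111011101 Δ2=111111111 Δ3=001100110 Δ4=011111110 Δ5=001110110 Δ6=001111110 | 6Δ
t=15: Δ0=001111110 Δ1=000111110 | 1Δ
t=16: Δ0=000111110 Δ1=001111110 Δ2=001011100 Δ3=111000001 Δ4=101011100 Δ5=111000101 Δ6=101011101 Δ7=111010101 Δ8=111011101 | 8Δ
t=17: Δ0=111011101 Δ1=110011101 | 1Δ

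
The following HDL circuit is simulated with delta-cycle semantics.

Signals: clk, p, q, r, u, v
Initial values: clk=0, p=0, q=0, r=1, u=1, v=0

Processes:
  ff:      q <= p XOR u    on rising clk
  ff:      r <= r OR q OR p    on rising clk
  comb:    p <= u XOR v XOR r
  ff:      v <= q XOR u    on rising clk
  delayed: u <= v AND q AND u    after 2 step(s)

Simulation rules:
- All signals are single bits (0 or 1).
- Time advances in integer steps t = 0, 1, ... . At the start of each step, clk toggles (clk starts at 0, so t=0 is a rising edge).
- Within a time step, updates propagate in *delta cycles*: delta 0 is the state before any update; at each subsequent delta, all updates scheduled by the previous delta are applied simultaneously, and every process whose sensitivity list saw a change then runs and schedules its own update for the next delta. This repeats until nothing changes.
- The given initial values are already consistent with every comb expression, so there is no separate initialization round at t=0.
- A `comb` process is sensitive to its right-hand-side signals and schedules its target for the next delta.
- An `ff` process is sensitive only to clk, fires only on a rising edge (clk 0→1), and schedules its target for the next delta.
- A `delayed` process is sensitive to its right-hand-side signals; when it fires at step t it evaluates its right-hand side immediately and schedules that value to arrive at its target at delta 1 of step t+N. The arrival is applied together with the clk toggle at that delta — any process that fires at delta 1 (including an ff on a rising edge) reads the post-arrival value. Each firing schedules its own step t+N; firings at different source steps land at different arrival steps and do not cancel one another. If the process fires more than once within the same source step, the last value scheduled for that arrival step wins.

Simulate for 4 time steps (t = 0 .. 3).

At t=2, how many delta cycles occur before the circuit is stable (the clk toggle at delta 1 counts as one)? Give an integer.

t0.Δ0 clk=0 v=0 u=1 r=1 q=0 p=0
t0.Δ1 clk=1 v=0 u=1 r=1 q=0 p=0
t0.Δ2 clk=1 v=1 u=1 r=1 q=1 p=0
t0.Δ3 clk=1 v=1 u=1 r=1 q=1 p=1
t1.Δ0 clk=1 v=1 u=1 r=1 q=1 p=1
t1.Δ1 clk=0 v=1 u=1 r=1 q=1 p=1
t2.Δ0 clk=0 v=1 u=1 r=1 q=1 p=1
t2.Δ1 clk=1 v=1 u=1 r=1 q=1 p=1
t2.Δ2 clk=1 v=0 u=1 r=1 q=0 p=1
t2.Δ3 clk=1 v=0 u=1 r=1 q=0 p=0
t3.Δ0 clk=1 v=0 u=1 r=1 q=0 p=0
t3.Δ1 clk=0 v=0 u=1 r=1 q=0 p=0

3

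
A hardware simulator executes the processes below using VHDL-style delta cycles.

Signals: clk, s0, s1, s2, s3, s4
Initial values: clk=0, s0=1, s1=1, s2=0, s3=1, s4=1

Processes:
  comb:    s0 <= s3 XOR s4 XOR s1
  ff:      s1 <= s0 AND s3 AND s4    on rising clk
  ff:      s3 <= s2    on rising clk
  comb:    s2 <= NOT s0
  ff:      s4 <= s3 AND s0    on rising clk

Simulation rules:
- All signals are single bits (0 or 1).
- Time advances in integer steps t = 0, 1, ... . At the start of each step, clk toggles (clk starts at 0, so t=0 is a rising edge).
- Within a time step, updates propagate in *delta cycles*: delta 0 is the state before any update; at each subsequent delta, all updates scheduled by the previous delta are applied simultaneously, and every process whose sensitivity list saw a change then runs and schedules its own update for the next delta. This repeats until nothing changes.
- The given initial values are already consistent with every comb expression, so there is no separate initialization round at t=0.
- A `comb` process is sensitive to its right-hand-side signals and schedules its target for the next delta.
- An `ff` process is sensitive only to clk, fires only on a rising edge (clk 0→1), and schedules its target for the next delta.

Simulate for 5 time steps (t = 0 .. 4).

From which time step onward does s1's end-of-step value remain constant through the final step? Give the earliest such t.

2

[bits: s1,clk,s0,s3,s4,s2]
t=0: Δ0=101110 Δ1=111110 Δ2=111010 Δ3=110010 Δ4=110011 | 4Δ
t=1: Δ0=110011 Δ1=100011 | 1Δ
t=2: Δ0=100011 Δ1=110011 Δ2=010101 Δ3=011101 Δ4=011100 | 4Δ
t=3: Δ0=011100 Δ1=001100 | 1Δ
t=4: Δ0=001100 Δ1=011100 Δ2=011010 | 2Δ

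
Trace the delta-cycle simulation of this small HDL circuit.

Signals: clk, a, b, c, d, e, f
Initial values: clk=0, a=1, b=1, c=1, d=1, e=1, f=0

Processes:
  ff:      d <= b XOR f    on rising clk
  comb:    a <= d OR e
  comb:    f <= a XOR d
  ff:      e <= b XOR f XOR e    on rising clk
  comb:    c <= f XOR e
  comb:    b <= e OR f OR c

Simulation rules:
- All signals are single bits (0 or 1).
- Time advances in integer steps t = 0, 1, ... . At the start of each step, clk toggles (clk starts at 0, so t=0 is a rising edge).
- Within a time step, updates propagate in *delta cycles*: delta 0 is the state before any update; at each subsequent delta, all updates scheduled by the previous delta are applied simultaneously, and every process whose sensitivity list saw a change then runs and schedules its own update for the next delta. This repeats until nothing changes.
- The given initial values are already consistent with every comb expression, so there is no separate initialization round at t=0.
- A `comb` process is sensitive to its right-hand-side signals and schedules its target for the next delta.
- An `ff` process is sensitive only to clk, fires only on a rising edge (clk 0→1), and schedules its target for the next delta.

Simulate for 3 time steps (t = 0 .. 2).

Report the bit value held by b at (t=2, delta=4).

1

t0.Δ0 a=1 c=1 d=1 b=1 f=0 e=1 clk=0
t0.Δ1 a=1 c=1 d=1 b=1 f=0 e=1 clk=1
t0.Δ2 a=1 c=1 d=1 b=1 f=0 e=0 clk=1
t0.Δ3 a=1 c=0 d=1 b=1 f=0 e=0 clk=1
t0.Δ4 a=1 c=0 d=1 b=0 f=0 e=0 clk=1
t1.Δ0 a=1 c=0 d=1 b=0 f=0 e=0 clk=1
t1.Δ1 a=1 c=0 d=1 b=0 f=0 e=0 clk=0
t2.Δ0 a=1 c=0 d=1 b=0 f=0 e=0 clk=0
t2.Δ1 a=1 c=0 d=1 b=0 f=0 e=0 clk=1
t2.Δ2 a=1 c=0 d=0 b=0 f=0 e=0 clk=1
t2.Δ3 a=0 c=0 d=0 b=0 f=1 e=0 clk=1
t2.Δ4 a=0 c=1 d=0 b=1 f=0 e=0 clk=1
t2.Δ5 a=0 c=0 d=0 b=1 f=0 e=0 clk=1
t2.Δ6 a=0 c=0 d=0 b=0 f=0 e=0 clk=1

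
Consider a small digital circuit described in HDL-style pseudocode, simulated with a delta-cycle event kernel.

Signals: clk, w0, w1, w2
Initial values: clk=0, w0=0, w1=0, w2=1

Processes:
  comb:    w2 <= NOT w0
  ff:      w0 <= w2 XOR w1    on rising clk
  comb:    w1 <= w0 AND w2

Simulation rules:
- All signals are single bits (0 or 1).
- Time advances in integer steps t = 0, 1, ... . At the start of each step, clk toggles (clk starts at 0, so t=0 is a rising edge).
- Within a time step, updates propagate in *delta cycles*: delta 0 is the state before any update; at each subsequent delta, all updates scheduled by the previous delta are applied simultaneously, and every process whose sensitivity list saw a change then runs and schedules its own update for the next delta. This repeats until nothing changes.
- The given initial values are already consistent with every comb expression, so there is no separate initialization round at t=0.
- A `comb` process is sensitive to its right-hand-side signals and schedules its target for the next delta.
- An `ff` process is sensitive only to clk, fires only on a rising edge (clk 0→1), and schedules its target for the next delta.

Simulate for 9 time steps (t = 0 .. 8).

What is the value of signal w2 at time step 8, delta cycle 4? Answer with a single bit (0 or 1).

0

t=0 Δ0: w2=1 w0=0 w1=0 clk=0
  Δ1: clk:0→1
  Δ2: w0:0→1
  Δ3: w2:1→0, w1:0→1
  Δ4: w1:1→0
  (4Δ to stable)
t=1 Δ0: w2=0 w0=1 w1=0 clk=1
  Δ1: clk:1→0
  (1Δ to stable)
t=2 Δ0: w2=0 w0=1 w1=0 clk=0
  Δ1: clk:0→1
  Δ2: w0:1→0
  Δ3: w2:0→1
  (3Δ to stable)
t=3 Δ0: w2=1 w0=0 w1=0 clk=1
  Δ1: clk:1→0
  (1Δ to stable)
t=4 Δ0: w2=1 w0=0 w1=0 clk=0
  Δ1: clk:0→1
  Δ2: w0:0→1
  Δ3: w2:1→0, w1:0→1
  Δ4: w1:1→0
  (4Δ to stable)
t=5 Δ0: w2=0 w0=1 w1=0 clk=1
  Δ1: clk:1→0
  (1Δ to stable)
t=6 Δ0: w2=0 w0=1 w1=0 clk=0
  Δ1: clk:0→1
  Δ2: w0:1→0
  Δ3: w2:0→1
  (3Δ to stable)
t=7 Δ0: w2=1 w0=0 w1=0 clk=1
  Δ1: clk:1→0
  (1Δ to stable)
t=8 Δ0: w2=1 w0=0 w1=0 clk=0
  Δ1: clk:0→1
  Δ2: w0:0→1
  Δ3: w2:1→0, w1:0→1
  Δ4: w1:1→0
  (4Δ to stable)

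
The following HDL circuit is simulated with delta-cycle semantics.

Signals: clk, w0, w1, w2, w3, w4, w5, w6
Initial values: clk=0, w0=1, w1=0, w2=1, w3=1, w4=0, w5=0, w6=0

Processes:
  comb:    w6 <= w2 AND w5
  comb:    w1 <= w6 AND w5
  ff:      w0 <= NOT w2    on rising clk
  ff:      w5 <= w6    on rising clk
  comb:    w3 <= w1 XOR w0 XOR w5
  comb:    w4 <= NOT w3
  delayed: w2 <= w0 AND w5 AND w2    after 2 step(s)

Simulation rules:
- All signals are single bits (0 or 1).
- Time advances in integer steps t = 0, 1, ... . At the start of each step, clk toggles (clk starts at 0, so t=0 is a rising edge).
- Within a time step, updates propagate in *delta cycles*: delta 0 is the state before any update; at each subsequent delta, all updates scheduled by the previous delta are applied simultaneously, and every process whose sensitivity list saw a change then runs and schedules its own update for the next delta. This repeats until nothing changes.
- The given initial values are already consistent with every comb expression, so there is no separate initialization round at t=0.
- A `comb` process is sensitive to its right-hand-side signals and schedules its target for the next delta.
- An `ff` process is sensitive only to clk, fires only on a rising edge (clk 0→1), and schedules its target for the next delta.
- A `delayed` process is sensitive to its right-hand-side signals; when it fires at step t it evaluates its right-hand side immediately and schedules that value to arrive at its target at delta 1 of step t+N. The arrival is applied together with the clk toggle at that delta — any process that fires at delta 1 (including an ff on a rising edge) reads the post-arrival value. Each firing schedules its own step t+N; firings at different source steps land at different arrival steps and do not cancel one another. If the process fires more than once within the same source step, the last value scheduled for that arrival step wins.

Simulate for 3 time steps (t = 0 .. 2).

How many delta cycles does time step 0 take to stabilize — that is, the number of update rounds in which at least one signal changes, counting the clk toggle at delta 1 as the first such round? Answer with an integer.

[bits: w1,w2,w6,w0,w5,w4,w3,clk]
t=0: Δ0=01010010 Δ1=01010011 Δ2=01000011 Δ3=01000001 Δ4=01000101 | 4Δ
t=1: Δ0=01000101 Δ1=01000100 | 1Δ
t=2: Δ0=01000100 Δ1=00000101 Δ2=00010101 Δ3=00010111 Δ4=00010011 | 4Δ

4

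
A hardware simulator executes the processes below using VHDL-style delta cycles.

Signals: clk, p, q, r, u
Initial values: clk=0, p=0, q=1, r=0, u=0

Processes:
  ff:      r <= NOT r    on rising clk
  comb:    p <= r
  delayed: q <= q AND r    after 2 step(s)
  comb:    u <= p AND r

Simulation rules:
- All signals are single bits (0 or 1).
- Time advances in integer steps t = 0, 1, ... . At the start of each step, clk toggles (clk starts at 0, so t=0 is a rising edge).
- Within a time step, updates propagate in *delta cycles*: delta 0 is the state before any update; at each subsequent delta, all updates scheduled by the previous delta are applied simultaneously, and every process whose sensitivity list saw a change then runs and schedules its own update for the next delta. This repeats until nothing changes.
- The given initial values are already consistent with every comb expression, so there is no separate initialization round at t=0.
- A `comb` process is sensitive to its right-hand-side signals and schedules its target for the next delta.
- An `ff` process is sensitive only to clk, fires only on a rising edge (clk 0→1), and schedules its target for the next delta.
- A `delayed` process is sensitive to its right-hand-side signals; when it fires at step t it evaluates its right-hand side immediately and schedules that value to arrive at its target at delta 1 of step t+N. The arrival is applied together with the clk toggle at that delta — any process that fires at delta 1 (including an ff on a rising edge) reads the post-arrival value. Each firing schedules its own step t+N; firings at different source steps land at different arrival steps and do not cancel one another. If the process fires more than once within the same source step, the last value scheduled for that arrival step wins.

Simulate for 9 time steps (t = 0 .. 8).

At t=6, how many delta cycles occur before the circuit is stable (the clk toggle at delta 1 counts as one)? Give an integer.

3

[bits: q,r,p,clk,u]
t=0: Δ0=10000 Δ1=10010 Δ2=11010 Δ3=11110 Δ4=11111 | 4Δ
t=1: Δ0=11111 Δ1=11101 | 1Δ
t=2: Δ0=11101 Δ1=11111 Δ2=10111 Δ3=10010 | 3Δ
t=3: Δ0=10010 Δ1=10000 | 1Δ
t=4: Δ0=10000 Δ1=00010 Δ2=01010 Δ3=01110 Δ4=01111 | 4Δ
t=5: Δ0=01111 Δ1=01101 | 1Δ
t=6: Δ0=01101 Δ1=01111 Δ2=00111 Δ3=00010 | 3Δ
t=7: Δ0=00010 Δ1=00000 | 1Δ
t=8: Δ0=00000 Δ1=00010 Δ2=01010 Δ3=01110 Δ4=01111 | 4Δ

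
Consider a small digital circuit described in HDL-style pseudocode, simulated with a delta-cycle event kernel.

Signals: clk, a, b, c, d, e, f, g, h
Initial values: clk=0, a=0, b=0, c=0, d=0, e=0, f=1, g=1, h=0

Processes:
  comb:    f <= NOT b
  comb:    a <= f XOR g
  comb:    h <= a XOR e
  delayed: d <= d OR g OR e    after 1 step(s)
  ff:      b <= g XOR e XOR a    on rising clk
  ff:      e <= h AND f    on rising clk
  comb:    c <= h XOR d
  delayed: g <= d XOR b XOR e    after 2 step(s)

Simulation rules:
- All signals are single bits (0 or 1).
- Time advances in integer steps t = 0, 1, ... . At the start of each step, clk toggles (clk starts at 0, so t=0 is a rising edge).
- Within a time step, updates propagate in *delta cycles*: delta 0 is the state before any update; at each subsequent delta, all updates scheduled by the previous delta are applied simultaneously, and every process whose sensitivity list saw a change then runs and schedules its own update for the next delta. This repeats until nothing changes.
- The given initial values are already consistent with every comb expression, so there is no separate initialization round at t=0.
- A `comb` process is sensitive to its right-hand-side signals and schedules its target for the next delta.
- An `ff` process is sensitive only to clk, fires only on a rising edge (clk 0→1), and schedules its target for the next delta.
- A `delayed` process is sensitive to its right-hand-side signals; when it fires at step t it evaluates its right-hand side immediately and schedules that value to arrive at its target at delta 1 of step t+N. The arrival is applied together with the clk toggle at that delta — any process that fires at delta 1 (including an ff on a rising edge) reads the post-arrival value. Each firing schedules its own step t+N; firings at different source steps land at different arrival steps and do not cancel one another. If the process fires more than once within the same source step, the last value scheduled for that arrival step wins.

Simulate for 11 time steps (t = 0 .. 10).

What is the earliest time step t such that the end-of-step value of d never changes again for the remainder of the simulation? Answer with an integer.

t0.Δ0 h=0 clk=0 f=1 e=0 b=0 g=1 c=0 a=0 d=0
t0.Δ1 h=0 clk=1 f=1 e=0 b=0 g=1 c=0 a=0 d=0
t0.Δ2 h=0 clk=1 f=1 e=0 b=1 g=1 c=0 a=0 d=0
t0.Δ3 h=0 clk=1 f=0 e=0 b=1 g=1 c=0 a=0 d=0
t0.Δ4 h=0 clk=1 f=0 e=0 b=1 g=1 c=0 a=1 d=0
t0.Δ5 h=1 clk=1 f=0 e=0 b=1 g=1 c=0 a=1 d=0
t0.Δ6 h=1 clk=1 f=0 e=0 b=1 g=1 c=1 a=1 d=0
t1.Δ0 h=1 clk=1 f=0 e=0 b=1 g=1 c=1 a=1 d=0
t1.Δ1 h=1 clk=0 f=0 e=0 b=1 g=1 c=1 a=1 d=0
t2.Δ0 h=1 clk=0 f=0 e=0 b=1 g=1 c=1 a=1 d=0
t2.Δ1 h=1 clk=1 f=0 e=0 b=1 g=1 c=1 a=1 d=0
t2.Δ2 h=1 clk=1 f=0 e=0 b=0 g=1 c=1 a=1 d=0
t2.Δ3 h=1 clk=1 f=1 e=0 b=0 g=1 c=1 a=1 d=0
t2.Δ4 h=1 clk=1 f=1 e=0 b=0 g=1 c=1 a=0 d=0
t2.Δ5 h=0 clk=1 f=1 e=0 b=0 g=1 c=1 a=0 d=0
t2.Δ6 h=0 clk=1 f=1 e=0 b=0 g=1 c=0 a=0 d=0
t3.Δ0 h=0 clk=1 f=1 e=0 b=0 g=1 c=0 a=0 d=0
t3.Δ1 h=0 clk=0 f=1 e=0 b=0 g=1 c=0 a=0 d=0
t4.Δ0 h=0 clk=0 f=1 e=0 b=0 g=1 c=0 a=0 d=0
t4.Δ1 h=0 clk=1 f=1 e=0 b=0 g=0 c=0 a=0 d=0
t4.Δ2 h=0 clk=1 f=1 e=0 b=0 g=0 c=0 a=1 d=0
t4.Δ3 h=1 clk=1 f=1 e=0 b=0 g=0 c=0 a=1 d=0
t4.Δ4 h=1 clk=1 f=1 e=0 b=0 g=0 c=1 a=1 d=0
t5.Δ0 h=1 clk=1 f=1 e=0 b=0 g=0 c=1 a=1 d=0
t5.Δ1 h=1 clk=0 f=1 e=0 b=0 g=0 c=1 a=1 d=0
t6.Δ0 h=1 clk=0 f=1 e=0 b=0 g=0 c=1 a=1 d=0
t6.Δ1 h=1 clk=1 f=1 e=0 b=0 g=0 c=1 a=1 d=0
t6.Δ2 h=1 clk=1 f=1 e=1 b=1 g=0 c=1 a=1 d=0
t6.Δ3 h=0 clk=1 f=0 e=1 b=1 g=0 c=1 a=1 d=0
t6.Δ4 h=0 clk=1 f=0 e=1 b=1 g=0 c=0 a=0 d=0
t6.Δ5 h=1 clk=1 f=0 e=1 b=1 g=0 c=0 a=0 d=0
t6.Δ6 h=1 clk=1 f=0 e=1 b=1 g=0 c=1 a=0 d=0
t7.Δ0 h=1 clk=1 f=0 e=1 b=1 g=0 c=1 a=0 d=0
t7.Δ1 h=1 clk=0 f=0 e=1 b=1 g=0 c=1 a=0 d=1
t7.Δ2 h=1 clk=0 f=0 e=1 b=1 g=0 c=0 a=0 d=1
t8.Δ0 h=1 clk=0 f=0 e=1 b=1 g=0 c=0 a=0 d=1
t8.Δ1 h=1 clk=1 f=0 e=1 b=1 g=0 c=0 a=0 d=1
t8.Δ2 h=1 clk=1 f=0 e=0 b=1 g=0 c=0 a=0 d=1
t8.Δ3 h=0 clk=1 f=0 e=0 b=1 g=0 c=0 a=0 d=1
t8.Δ4 h=0 clk=1 f=0 e=0 b=1 g=0 c=1 a=0 d=1
t9.Δ0 h=0 clk=1 f=0 e=0 b=1 g=0 c=1 a=0 d=1
t9.Δ1 h=0 clk=0 f=0 e=0 b=1 g=1 c=1 a=0 d=1
t9.Δ2 h=0 clk=0 f=0 e=0 b=1 g=1 c=1 a=1 d=1
t9.Δ3 h=1 clk=0 f=0 e=0 b=1 g=1 c=1 a=1 d=1
t9.Δ4 h=1 clk=0 f=0 e=0 b=1 g=1 c=0 a=1 d=1
t10.Δ0 h=1 clk=0 f=0 e=0 b=1 g=1 c=0 a=1 d=1
t10.Δ1 h=1 clk=1 f=0 e=0 b=1 g=0 c=0 a=1 d=1
t10.Δ2 h=1 clk=1 f=0 e=0 b=1 g=0 c=0 a=0 d=1
t10.Δ3 h=0 clk=1 f=0 e=0 b=1 g=0 c=0 a=0 d=1
t10.Δ4 h=0 clk=1 f=0 e=0 b=1 g=0 c=1 a=0 d=1

7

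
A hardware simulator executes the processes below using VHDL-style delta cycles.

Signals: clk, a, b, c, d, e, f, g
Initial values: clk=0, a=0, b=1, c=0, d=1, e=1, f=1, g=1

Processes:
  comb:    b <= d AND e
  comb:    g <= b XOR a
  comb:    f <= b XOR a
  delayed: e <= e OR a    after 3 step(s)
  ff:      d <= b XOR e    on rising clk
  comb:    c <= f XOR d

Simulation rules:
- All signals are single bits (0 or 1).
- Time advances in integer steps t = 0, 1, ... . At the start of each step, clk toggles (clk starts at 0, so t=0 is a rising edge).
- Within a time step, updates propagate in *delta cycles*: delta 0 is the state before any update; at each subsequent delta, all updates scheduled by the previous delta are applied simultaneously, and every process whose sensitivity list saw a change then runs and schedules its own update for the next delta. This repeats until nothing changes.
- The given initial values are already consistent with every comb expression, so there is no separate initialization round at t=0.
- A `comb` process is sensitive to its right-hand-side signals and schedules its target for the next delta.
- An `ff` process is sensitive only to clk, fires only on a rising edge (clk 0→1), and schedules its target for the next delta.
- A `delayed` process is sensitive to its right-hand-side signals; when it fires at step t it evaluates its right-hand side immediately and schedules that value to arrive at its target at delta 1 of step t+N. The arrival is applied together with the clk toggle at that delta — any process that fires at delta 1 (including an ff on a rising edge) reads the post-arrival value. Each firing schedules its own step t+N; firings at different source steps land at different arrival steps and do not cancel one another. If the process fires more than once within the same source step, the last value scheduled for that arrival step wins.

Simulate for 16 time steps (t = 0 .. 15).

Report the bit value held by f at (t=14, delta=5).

t=0 Δ0: c=0 f=1 d=1 g=1 clk=0 e=1 a=0 b=1
  Δ1: clk:0→1
  Δ2: d:1→0
  Δ3: c:0→1, b:1→0
  Δ4: f:1→0, g:1→0
  Δ5: c:1→0
  (5Δ to stable)
t=1 Δ0: c=0 f=0 d=0 g=0 clk=1 e=1 a=0 b=0
  Δ1: clk:1→0
  (1Δ to stable)
t=2 Δ0: c=0 f=0 d=0 g=0 clk=0 e=1 a=0 b=0
  Δ1: clk:0→1
  Δ2: d:0→1
  Δ3: c:0→1, b:0→1
  Δ4: f:0→1, g:0→1
  Δ5: c:1→0
  (5Δ to stable)
t=3 Δ0: c=0 f=1 d=1 g=1 clk=1 e=1 a=0 b=1
  Δ1: clk:1→0
  (1Δ to stable)
t=4 Δ0: c=0 f=1 d=1 g=1 clk=0 e=1 a=0 b=1
  Δ1: clk:0→1
  Δ2: d:1→0
  Δ3: c:0→1, b:1→0
  Δ4: f:1→0, g:1→0
  Δ5: c:1→0
  (5Δ to stable)
t=5 Δ0: c=0 f=0 d=0 g=0 clk=1 e=1 a=0 b=0
  Δ1: clk:1→0
  (1Δ to stable)
t=6 Δ0: c=0 f=0 d=0 g=0 clk=0 e=1 a=0 b=0
  Δ1: clk:0→1
  Δ2: d:0→1
  Δ3: c:0→1, b:0→1
  Δ4: f:0→1, g:0→1
  Δ5: c:1→0
  (5Δ to stable)
t=7 Δ0: c=0 f=1 d=1 g=1 clk=1 e=1 a=0 b=1
  Δ1: clk:1→0
  (1Δ to stable)
t=8 Δ0: c=0 f=1 d=1 g=1 clk=0 e=1 a=0 b=1
  Δ1: clk:0→1
  Δ2: d:1→0
  Δ3: c:0→1, b:1→0
  Δ4: f:1→0, g:1→0
  Δ5: c:1→0
  (5Δ to stable)
t=9 Δ0: c=0 f=0 d=0 g=0 clk=1 e=1 a=0 b=0
  Δ1: clk:1→0
  (1Δ to stable)
t=10 Δ0: c=0 f=0 d=0 g=0 clk=0 e=1 a=0 b=0
  Δ1: clk:0→1
  Δ2: d:0→1
  Δ3: c:0→1, b:0→1
  Δ4: f:0→1, g:0→1
  Δ5: c:1→0
  (5Δ to stable)
t=11 Δ0: c=0 f=1 d=1 g=1 clk=1 e=1 a=0 b=1
  Δ1: clk:1→0
  (1Δ to stable)
t=12 Δ0: c=0 f=1 d=1 g=1 clk=0 e=1 a=0 b=1
  Δ1: clk:0→1
  Δ2: d:1→0
  Δ3: c:0→1, b:1→0
  Δ4: f:1→0, g:1→0
  Δ5: c:1→0
  (5Δ to stable)
t=13 Δ0: c=0 f=0 d=0 g=0 clk=1 e=1 a=0 b=0
  Δ1: clk:1→0
  (1Δ to stable)
t=14 Δ0: c=0 f=0 d=0 g=0 clk=0 e=1 a=0 b=0
  Δ1: clk:0→1
  Δ2: d:0→1
  Δ3: c:0→1, b:0→1
  Δ4: f:0→1, g:0→1
  Δ5: c:1→0
  (5Δ to stable)
t=15 Δ0: c=0 f=1 d=1 g=1 clk=1 e=1 a=0 b=1
  Δ1: clk:1→0
  (1Δ to stable)

1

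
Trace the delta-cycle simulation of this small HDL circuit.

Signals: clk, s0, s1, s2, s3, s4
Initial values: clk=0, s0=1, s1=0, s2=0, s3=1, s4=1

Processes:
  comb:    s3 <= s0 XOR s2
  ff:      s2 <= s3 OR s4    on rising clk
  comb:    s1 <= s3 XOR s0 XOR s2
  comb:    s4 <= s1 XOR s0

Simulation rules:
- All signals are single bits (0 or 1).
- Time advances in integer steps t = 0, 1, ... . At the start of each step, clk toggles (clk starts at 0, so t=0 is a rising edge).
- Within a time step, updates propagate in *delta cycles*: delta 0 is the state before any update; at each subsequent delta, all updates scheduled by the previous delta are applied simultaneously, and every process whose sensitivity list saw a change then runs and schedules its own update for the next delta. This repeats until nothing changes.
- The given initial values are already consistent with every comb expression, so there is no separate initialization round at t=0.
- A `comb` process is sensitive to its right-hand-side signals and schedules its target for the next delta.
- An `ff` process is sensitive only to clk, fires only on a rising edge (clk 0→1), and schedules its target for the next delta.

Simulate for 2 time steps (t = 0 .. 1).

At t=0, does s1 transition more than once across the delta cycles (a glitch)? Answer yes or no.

t=0 Δ0: s1=0 s0=1 s4=1 clk=0 s2=0 s3=1
  Δ1: clk:0→1
  Δ2: s2:0→1
  Δ3: s1:0→1, s3:1→0
  Δ4: s1:1→0, s4:1→0
  Δ5: s4:0→1
  (5Δ to stable)
t=1 Δ0: s1=0 s0=1 s4=1 clk=1 s2=1 s3=0
  Δ1: clk:1→0
  (1Δ to stable)

yes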